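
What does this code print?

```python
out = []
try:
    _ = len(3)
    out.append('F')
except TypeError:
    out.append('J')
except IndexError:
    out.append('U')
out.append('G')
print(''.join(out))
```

Execution trace: 'J' (except TypeError) → 'G' (after the try/except). Output: JG

Answer: JG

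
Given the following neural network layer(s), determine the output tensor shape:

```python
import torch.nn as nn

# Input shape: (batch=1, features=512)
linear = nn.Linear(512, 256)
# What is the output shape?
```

Input: (1, 512) -> Output: (1, 256)

Answer: (1, 256)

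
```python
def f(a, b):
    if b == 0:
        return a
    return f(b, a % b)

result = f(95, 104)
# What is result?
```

f(95, 104) -> f(104, 95) -> f(95, 9) -> f(9, 5) -> f(5, 4) -> f(4, 1) -> f(1, 0) -> 1

Answer: 1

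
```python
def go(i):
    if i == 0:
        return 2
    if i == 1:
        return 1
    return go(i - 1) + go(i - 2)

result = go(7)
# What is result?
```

Build up from base cases: go(0)=2, go(1)=1, go(2)=3, go(3)=4, go(4)=7, go(5)=11, go(6)=18, ..., go(7)=29

Answer: 29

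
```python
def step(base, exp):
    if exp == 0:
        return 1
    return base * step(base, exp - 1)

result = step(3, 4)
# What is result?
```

step(3, 4) = 3 * 3 * 3 * 3 = 81

Answer: 81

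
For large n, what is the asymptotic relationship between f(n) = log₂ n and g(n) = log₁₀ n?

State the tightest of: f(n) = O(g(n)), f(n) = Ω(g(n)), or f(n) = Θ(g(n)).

log₂ n vs log₁₀ n: f(n) = Θ(g(n)) — they are asymptotically equivalent (log bases differ by a constant factor).

Answer: f(n) = Θ(g(n)) — they are asymptotically equivalent (log bases differ by a constant factor).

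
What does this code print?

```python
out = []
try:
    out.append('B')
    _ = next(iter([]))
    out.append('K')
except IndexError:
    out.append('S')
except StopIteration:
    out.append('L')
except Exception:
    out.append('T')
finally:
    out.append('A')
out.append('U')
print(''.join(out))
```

Execution trace: 'B' (try body) → 'L' (except StopIteration) → 'A' (finally) → 'U' (after the try/except). Output: BLAU

Answer: BLAU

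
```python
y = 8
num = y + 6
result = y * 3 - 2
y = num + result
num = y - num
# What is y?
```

Trace:
`y = 8` → y = 8
`num = y + 6` → num = 14
`result = y * 3 - 2` → result = 22
`y = num + result` → y = 36
`num = y - num` → num = 22
So y = 36

Answer: 36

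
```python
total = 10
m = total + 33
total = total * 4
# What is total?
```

Trace:
`total = 10` → total = 10
`m = total + 33` → m = 43
`total = total * 4` → total = 40
So total = 40

Answer: 40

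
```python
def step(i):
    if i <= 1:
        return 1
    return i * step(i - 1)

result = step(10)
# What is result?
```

step(10) = 10 * 9 * 8 * 7 * 6 * 5 * 4 * 3 * 2 * 1 = 3628800

Answer: 3628800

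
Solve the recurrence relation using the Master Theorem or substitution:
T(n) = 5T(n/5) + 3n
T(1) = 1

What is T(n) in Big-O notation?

By Master Theorem: a=5, b=5, f(n)=3n. Since log_5(5) = 1 and f(n) = Θ(n^1), Case 2 applies. T(n) = O(n log n).

Answer: O(n log n)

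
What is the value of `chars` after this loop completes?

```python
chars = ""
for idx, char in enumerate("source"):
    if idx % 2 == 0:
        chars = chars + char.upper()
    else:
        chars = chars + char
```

Uppercase even positions in 'source'
`chars` takes the values: "" → "S" → "So" → "SoU" → "SoUr" → "SoUrC" → "SoUrCe"

Answer: "SoUrCe"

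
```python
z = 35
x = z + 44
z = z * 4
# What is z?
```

Trace:
`z = 35` → z = 35
`x = z + 44` → x = 79
`z = z * 4` → z = 140
So z = 140

Answer: 140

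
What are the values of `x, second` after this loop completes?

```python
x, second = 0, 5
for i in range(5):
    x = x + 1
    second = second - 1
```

x goes 0→5, second goes 5→0
`x, second` takes the values: (0, 5) → (1, 5) → (1, 4) → (2, 4) → (2, 3) → (3, 3) → (3, 2) → (4, 2) → (4, 1) → (5, 1) → (5, 0)

Answer: 5, 0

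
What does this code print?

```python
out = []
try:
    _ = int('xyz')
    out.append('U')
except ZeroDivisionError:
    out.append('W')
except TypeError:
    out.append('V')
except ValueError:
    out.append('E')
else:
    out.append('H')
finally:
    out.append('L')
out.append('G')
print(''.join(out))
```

Execution trace: 'E' (except ValueError) → 'L' (finally) → 'G' (after the try/except). Output: ELG

Answer: ELG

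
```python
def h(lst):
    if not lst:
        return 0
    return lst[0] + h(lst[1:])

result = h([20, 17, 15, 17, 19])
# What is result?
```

20 + 17 + 15 + 17 + 19 + 0 = 88

Answer: 88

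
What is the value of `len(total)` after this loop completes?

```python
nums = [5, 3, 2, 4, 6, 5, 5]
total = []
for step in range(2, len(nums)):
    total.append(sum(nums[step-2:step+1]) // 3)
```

Number of 3-element averages
`total` takes the values: [] → [3] → [3, 3] → [3, 3, 4] → [3, 3, 4, 5] → [3, 3, 4, 5, 5]
So `len(total)` = 5

Answer: 5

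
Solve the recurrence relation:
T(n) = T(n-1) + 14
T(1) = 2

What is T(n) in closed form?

Unrolling: T(n) = T(1) + 14·(n-1) = 2 + 14(n-1) = 14n - 12.

Answer: T(n) = 14n - 12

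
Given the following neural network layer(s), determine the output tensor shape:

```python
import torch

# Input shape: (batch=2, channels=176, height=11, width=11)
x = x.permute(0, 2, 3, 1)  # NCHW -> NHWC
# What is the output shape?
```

Input: (2, 176, 11, 11) -> Output: (2, 11, 11, 176)

Answer: (2, 11, 11, 176)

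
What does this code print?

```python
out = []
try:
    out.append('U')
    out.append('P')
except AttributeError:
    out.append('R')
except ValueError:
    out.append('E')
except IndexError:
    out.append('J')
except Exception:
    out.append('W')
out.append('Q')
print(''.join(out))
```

Execution trace: 'U' (try body) → 'P' (try body, no exception) → 'Q' (after the try/except). Output: UPQ

Answer: UPQ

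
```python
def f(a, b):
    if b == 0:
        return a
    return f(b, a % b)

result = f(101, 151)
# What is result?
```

f(101, 151) -> f(151, 101) -> f(101, 50) -> f(50, 1) -> f(1, 0) -> 1

Answer: 1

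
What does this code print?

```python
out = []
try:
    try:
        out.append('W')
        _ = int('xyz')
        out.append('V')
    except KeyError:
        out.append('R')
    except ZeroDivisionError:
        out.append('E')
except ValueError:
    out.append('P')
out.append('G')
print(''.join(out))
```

Execution trace: 'W' (try body) → 'P' (outer except ValueError) → 'G' (after the try/except). Output: WPG

Answer: WPG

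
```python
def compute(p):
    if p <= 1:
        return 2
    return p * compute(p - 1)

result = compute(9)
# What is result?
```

compute(9) = 9 * 8 * 7 * 6 * 5 * 4 * 3 * 2 * 2 = 725760

Answer: 725760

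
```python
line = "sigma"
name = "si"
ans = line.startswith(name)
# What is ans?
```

Trace:
`line = "sigma"` → line = 'sigma'
`name = "si"` → name = 'si'
`ans = line.startswith(name)` → ans = True
So ans = True

Answer: True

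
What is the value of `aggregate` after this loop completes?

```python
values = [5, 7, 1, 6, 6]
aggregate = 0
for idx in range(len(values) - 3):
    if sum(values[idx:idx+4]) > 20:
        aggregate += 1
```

Count windows with sum > 20
`aggregate` takes the values: 0

Answer: 0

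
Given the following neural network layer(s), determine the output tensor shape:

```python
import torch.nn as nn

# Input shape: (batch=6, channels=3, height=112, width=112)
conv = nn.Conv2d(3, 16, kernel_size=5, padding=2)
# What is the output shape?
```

Input: (6, 3, 112, 112) -> Output: (6, 16, 112, 112)

Answer: (6, 16, 112, 112)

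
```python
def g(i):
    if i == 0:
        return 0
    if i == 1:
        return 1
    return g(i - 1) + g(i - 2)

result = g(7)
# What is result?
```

Build up from base cases: g(0)=0, g(1)=1, g(2)=1, g(3)=2, g(4)=3, g(5)=5, g(6)=8, ..., g(7)=13

Answer: 13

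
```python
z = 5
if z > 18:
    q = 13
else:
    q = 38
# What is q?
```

Trace:
`z = 5` → z = 5
`if z > 18: ...` → z > 18 is False, take else branch → q = 38
So q = 38

Answer: 38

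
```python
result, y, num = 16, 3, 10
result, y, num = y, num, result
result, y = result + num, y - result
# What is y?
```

Trace:
`result, y, num = 16, 3, 10` → result = 16; y = 3; num = 10
`result, y, num = y, num, result` → result = 3; y = 10; num = 16
`result, y = result + num, y - result` → result = 19; y = 7
So y = 7

Answer: 7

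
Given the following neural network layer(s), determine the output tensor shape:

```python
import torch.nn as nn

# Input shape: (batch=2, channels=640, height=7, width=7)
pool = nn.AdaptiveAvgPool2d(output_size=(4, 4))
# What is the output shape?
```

Input: (2, 640, 7, 7) -> Output: (2, 640, 4, 4)

Answer: (2, 640, 4, 4)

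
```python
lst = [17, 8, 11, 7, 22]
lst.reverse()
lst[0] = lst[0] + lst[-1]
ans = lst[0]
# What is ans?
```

Trace:
`lst = [17, 8, 11, 7, 22]` → lst = [17, 8, 11, 7, 22]
`lst.reverse()` → lst = [22, 7, 11, 8, 17]
`lst[0] = lst[0] + lst[-1]` → lst = [39, 7, 11, 8, 17]
`ans = lst[0]` → ans = 39
So ans = 39

Answer: 39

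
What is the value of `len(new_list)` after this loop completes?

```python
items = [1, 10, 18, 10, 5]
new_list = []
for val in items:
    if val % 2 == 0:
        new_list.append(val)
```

Count even numbers in [1, 10, 18, 10, 5]
`new_list` takes the values: [] → [10] → [10, 18] → [10, 18, 10]
So `len(new_list)` = 3

Answer: 3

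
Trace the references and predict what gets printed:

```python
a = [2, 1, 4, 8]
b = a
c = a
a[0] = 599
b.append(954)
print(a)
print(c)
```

Key concept: multiple aliases.
Step by step:
`a = [2, 1, 4, 8]` → a = [2, 1, 4, 8]
`b = a` → b = [2, 1, 4, 8] (same object as a)
`c = a` → c = [2, 1, 4, 8] (same object as a, b)
`a[0] = 599` → a = [599, 1, 4, 8] (same object as b, c); b = [599, 1, 4, 8] (same object as a, c); c = [599, 1, 4, 8] (same object as a, b)
`b.append(954)` → a = [599, 1, 4, 8, 954] (same object as b, c); b = [599, 1, 4, 8, 954] (same object as a, c); c = [599, 1, 4, 8, 954] (same object as a, b)
`print(a)` → prints [599, 1, 4, 8, 954]
`print(c)` → prints [599, 1, 4, 8, 954]

Answer:
[599, 1, 4, 8, 954]
[599, 1, 4, 8, 954]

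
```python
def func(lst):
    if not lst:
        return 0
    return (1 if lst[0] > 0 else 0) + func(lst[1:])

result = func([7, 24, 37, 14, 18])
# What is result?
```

Count of positive elements in [7, 24, 37, 14, 18] = 5

Answer: 5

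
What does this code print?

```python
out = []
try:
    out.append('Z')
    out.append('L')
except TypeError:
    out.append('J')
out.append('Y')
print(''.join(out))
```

Execution trace: 'Z' (try body) → 'L' (try body, no exception) → 'Y' (after the try/except). Output: ZLY

Answer: ZLY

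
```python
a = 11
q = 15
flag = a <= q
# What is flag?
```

Trace:
`a = 11` → a = 11
`q = 15` → q = 15
`flag = a <= q` → flag = True
So flag = True

Answer: True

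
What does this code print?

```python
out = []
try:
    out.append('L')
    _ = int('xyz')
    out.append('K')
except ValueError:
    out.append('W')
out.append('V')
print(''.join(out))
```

Execution trace: 'L' (try body) → 'W' (except ValueError) → 'V' (after the try/except). Output: LWV

Answer: LWV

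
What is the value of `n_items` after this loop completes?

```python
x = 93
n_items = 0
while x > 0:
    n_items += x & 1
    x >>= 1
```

Count set bits in 93 (binary: 0b1011101)
`n_items` takes the values: 0 → 1 → 2 → 3 → 4 → 5

Answer: 5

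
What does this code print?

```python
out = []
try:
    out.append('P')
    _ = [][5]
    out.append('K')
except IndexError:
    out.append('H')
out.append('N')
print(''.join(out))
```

Execution trace: 'P' (try body) → 'H' (except IndexError) → 'N' (after the try/except). Output: PHN

Answer: PHN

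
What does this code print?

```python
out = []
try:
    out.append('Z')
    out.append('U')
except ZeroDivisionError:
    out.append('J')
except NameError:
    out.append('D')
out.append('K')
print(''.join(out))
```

Execution trace: 'Z' (try body) → 'U' (try body, no exception) → 'K' (after the try/except). Output: ZUK

Answer: ZUK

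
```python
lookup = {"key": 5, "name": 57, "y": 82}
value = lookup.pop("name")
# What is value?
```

Trace:
`lookup = {"key": 5, "name": 57, "y": 82}` → lookup = {'key': 5, 'name': 57, 'y': 82}
`value = lookup.pop("name")` → lookup = {'key': 5, 'y': 82}; value = 57
So value = 57

Answer: 57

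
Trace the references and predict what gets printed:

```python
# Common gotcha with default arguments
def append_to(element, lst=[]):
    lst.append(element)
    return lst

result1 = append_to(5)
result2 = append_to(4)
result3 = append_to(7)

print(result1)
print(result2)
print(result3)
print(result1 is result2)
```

Key concept: mutable default argument gotcha.
Step by step:
`result1 = append_to(5)` → result1 = [5]
`result2 = append_to(4)` → result1 = [5, 4] (same object as result2); result2 = [5, 4] (same object as result1)
`result3 = append_to(7)` → result1 = [5, 4, 7] (same object as result2, result3); result2 = [5, 4, 7] (same object as result1, result3); result3 = [5, 4, 7] (same object as result1, result2)
`print(result1)` → prints [5, 4, 7]
`print(result2)` → prints [5, 4, 7]
`print(result3)` → prints [5, 4, 7]
`print(result1 is result2)` → prints True

Answer:
[5, 4, 7]
[5, 4, 7]
[5, 4, 7]
True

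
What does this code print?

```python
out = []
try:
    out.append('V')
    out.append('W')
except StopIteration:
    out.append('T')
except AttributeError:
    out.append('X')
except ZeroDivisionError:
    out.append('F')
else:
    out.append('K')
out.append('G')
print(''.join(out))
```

Execution trace: 'V' (try body) → 'W' (try body, no exception) → 'K' (else) → 'G' (after the try/except). Output: VWKG

Answer: VWKG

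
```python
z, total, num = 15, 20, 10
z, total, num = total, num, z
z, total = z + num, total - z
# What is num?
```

Trace:
`z, total, num = 15, 20, 10` → z = 15; total = 20; num = 10
`z, total, num = total, num, z` → z = 20; total = 10; num = 15
`z, total = z + num, total - z` → z = 35; total = -10
So num = 15

Answer: 15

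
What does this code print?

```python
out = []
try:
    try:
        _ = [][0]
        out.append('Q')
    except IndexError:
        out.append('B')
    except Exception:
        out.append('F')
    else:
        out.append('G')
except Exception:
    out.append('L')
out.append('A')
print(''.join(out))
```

Execution trace: 'B' (inner except IndexError) → 'A' (after the try/except). Output: BA

Answer: BA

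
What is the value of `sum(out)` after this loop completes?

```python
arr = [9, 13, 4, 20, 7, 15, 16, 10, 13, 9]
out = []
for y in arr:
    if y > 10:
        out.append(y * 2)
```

Sum of doubled values > 10
`out` takes the values: [] → [26] → [26, 40] → [26, 40, 30] → [26, 40, 30, 32] → [26, 40, 30, 32, 26]
So `sum(out)` = 154

Answer: 154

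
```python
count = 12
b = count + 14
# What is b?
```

Trace:
`count = 12` → count = 12
`b = count + 14` → b = 26
So b = 26

Answer: 26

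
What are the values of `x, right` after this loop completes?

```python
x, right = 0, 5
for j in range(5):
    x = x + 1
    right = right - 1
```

x goes 0→5, right goes 5→0
`x, right` takes the values: (0, 5) → (1, 5) → (1, 4) → (2, 4) → (2, 3) → (3, 3) → (3, 2) → (4, 2) → (4, 1) → (5, 1) → (5, 0)

Answer: 5, 0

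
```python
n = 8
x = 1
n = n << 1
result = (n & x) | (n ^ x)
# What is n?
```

Trace:
`n = 8` → n = 8
`x = 1` → x = 1
`n = n << 1` → n = 16
`result = (n & x) | (n ^ x)` → result = 17
So n = 16

Answer: 16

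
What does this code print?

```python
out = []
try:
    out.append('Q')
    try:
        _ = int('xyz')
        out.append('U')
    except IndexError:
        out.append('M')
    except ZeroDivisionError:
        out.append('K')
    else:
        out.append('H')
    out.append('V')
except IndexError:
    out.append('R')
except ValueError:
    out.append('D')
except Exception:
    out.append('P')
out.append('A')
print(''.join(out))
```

Execution trace: 'Q' (try body) → 'D' (except ValueError) → 'A' (after the try/except). Output: QDA

Answer: QDA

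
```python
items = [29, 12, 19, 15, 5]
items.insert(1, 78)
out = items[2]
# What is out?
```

Trace:
`items = [29, 12, 19, 15, 5]` → items = [29, 12, 19, 15, 5]
`items.insert(1, 78)` → items = [29, 78, 12, 19, 15, 5]
`out = items[2]` → out = 12
So out = 12

Answer: 12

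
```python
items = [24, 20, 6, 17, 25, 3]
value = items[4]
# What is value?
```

Trace:
`items = [24, 20, 6, 17, 25, 3]` → items = [24, 20, 6, 17, 25, 3]
`value = items[4]` → value = 25
So value = 25

Answer: 25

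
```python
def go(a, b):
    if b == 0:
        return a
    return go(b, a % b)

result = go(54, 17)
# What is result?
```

go(54, 17) -> go(17, 3) -> go(3, 2) -> go(2, 1) -> go(1, 0) -> 1

Answer: 1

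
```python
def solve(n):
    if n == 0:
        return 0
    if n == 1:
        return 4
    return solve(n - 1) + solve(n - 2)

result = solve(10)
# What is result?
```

Build up from base cases: solve(0)=0, solve(1)=4, solve(2)=4, solve(3)=8, solve(4)=12, solve(5)=20, solve(6)=32, ..., solve(10)=220

Answer: 220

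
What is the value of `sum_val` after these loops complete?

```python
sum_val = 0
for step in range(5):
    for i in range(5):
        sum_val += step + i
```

Sum of all step+i for step,i in 5x5
`sum_val` takes the values: 0 → 1 → 3 → 6 → 10 → 11 → 13 → 16 → 20 → 25 → 27 → 30 → 34 → 39 → 45 → 48 → 52 → 57 → 63 → 70 → 74 → 79 → 85 → 92 → 100

Answer: 100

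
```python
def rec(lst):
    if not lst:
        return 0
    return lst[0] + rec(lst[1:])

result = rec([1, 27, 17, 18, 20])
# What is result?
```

1 + 27 + 17 + 18 + 20 + 0 = 83

Answer: 83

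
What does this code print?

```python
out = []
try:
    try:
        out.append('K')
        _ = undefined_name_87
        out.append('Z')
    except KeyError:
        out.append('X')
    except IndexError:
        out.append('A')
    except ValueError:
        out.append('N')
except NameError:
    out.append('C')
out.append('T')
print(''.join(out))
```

Execution trace: 'K' (inner try body) → 'C' (outer except NameError) → 'T' (after the try/except). Output: KCT

Answer: KCT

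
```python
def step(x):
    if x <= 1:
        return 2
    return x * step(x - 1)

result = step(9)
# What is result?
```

step(9) = 9 * 8 * 7 * 6 * 5 * 4 * 3 * 2 * 2 = 725760

Answer: 725760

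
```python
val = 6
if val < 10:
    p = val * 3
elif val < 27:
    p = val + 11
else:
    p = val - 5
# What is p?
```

Trace:
`val = 6` → val = 6
`if val < 10: ...` → val < 10 is True → p = 18
So p = 18

Answer: 18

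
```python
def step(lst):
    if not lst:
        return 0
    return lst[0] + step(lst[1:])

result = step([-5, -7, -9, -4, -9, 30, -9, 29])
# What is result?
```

(-5) + (-7) + (-9) + (-4) + (-9) + 30 + (-9) + 29 + 0 = 16

Answer: 16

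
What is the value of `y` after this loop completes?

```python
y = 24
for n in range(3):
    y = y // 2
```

Halve 3 times: 24 // 2^3 = 3
`y` takes the values: 24 → 12 → 6 → 3

Answer: 3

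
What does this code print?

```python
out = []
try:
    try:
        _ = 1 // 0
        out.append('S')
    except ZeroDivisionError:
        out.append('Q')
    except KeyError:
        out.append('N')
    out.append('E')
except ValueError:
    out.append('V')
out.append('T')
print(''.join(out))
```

Execution trace: 'Q' (inner except ZeroDivisionError) → 'E' (try body, no exception) → 'T' (after the try/except). Output: QET

Answer: QET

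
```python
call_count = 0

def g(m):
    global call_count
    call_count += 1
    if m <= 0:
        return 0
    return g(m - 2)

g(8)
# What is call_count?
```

Linear recursion stepping by 2: 5 calls from m=8 down to ≤0.

Answer: 5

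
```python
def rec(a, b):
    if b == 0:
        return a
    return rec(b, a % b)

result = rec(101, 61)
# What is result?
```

rec(101, 61) -> rec(61, 40) -> rec(40, 21) -> rec(21, 19) -> rec(19, 2) -> rec(2, 1) -> rec(1, 0) -> 1

Answer: 1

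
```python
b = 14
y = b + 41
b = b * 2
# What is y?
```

Trace:
`b = 14` → b = 14
`y = b + 41` → y = 55
`b = b * 2` → b = 28
So y = 55

Answer: 55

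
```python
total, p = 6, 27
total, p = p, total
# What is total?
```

Trace:
`total, p = 6, 27` → total = 6; p = 27
`total, p = p, total` → total = 27; p = 6
So total = 27

Answer: 27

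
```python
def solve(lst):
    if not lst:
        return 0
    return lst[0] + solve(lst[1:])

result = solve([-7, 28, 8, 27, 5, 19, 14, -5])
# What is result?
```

(-7) + 28 + 8 + 27 + 5 + 19 + 14 + (-5) + 0 = 89

Answer: 89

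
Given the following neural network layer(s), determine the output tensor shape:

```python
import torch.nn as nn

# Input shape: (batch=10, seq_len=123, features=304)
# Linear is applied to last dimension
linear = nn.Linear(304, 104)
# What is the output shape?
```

Input: (10, 123, 304) -> Output: (10, 123, 104)

Answer: (10, 123, 104)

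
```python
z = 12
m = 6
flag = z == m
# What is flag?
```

Trace:
`z = 12` → z = 12
`m = 6` → m = 6
`flag = z == m` → flag = False
So flag = False

Answer: False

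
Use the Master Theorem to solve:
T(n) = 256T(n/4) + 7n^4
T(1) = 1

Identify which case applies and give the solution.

a=256, b=4, f(n)=7n^4. log_4(256) = 4. Since c=4 = 4, Case 2 applies: T(n) = Θ(n^log_b(a) · log n) = O(n^4 log n).

Answer: O(n^4 log n) - Case 2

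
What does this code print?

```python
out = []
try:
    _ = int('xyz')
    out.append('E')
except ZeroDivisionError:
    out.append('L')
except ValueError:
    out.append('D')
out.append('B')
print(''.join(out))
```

Execution trace: 'D' (except ValueError) → 'B' (after the try/except). Output: DB

Answer: DB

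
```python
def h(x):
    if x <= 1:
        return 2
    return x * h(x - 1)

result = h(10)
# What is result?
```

h(10) = 10 * 9 * 8 * 7 * 6 * 5 * 4 * 3 * 2 * 2 = 7257600

Answer: 7257600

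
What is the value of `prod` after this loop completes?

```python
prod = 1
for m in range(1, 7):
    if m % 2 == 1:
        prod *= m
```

Product of odd numbers 1 to 6
`prod` takes the values: 1 → 3 → 15

Answer: 15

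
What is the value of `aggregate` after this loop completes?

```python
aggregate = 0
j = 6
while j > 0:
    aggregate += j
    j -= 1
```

Sum 6 down to 1
`aggregate` takes the values: 0 → 6 → 11 → 15 → 18 → 20 → 21

Answer: 21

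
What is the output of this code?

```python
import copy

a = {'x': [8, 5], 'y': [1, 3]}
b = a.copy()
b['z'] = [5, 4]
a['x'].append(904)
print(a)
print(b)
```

Key concept: shallow copy of dict with mutable values.
Step by step:
`a = {'x': [8, 5], 'y': [1, 3]}` → a = {'x': [8, 5], 'y': [1, 3]}
`b = a.copy()` → b = {'x': [8, 5], 'y': [1, 3]}
`b['z'] = [5, 4]` → b = {'x': [8, 5], 'y': [1, 3], 'z': [5, 4]}
`a['x'].append(904)` → a = {'x': [8, 5, 904], 'y': [1, 3]}; b = {'x': [8, 5, 904], 'y': [1, 3], 'z': [5, 4]}
`print(a)` → prints {'x': [8, 5, 904], 'y': [1, 3]}
`print(b)` → prints {'x': [8, 5, 904], 'y': [1, 3], 'z': [5, 4]}

Answer:
{'x': [8, 5, 904], 'y': [1, 3]}
{'x': [8, 5, 904], 'y': [1, 3], 'z': [5, 4]}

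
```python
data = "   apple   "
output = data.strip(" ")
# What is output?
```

Trace:
`data = "   apple   "` → data = '   apple   '
`output = data.strip(" ")` → output = 'apple'
So output = 'apple'

Answer: 'apple'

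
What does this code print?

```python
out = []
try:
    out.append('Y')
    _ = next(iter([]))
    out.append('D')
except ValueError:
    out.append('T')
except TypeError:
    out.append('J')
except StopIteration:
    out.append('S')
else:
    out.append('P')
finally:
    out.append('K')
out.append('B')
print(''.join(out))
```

Execution trace: 'Y' (try body) → 'S' (except StopIteration) → 'K' (finally) → 'B' (after the try/except). Output: YSKB

Answer: YSKB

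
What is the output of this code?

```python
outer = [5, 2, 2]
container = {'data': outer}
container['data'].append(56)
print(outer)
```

Key concept: dict holds reference to list.
Step by step:
`outer = [5, 2, 2]` → outer = [5, 2, 2]
`container = {'data': outer}` → container = {'data': [5, 2, 2]}
`container['data'].append(56)` → outer = [5, 2, 2, 56]; container = {'data': [5, 2, 2, 56]}
`print(outer)` → prints [5, 2, 2, 56]

Answer: [5, 2, 2, 56]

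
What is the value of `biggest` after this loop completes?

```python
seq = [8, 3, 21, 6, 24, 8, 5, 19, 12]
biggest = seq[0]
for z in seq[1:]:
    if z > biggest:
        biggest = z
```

Maximum of [8, 3, 21, 6, 24, 8, 5, 19, 12]
`biggest` takes the values: 8 → 21 → 24

Answer: 24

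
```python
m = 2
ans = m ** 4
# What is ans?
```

Trace:
`m = 2` → m = 2
`ans = m ** 4` → ans = 16
So ans = 16

Answer: 16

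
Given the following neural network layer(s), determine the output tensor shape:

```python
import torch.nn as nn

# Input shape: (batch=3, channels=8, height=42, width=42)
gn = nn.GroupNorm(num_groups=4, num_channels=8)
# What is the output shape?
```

Input: (3, 8, 42, 42) -> Output: (3, 8, 42, 42)

Answer: (3, 8, 42, 42)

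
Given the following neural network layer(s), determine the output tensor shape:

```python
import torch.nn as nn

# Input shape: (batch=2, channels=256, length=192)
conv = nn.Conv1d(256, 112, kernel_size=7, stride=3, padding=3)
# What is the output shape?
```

Input: (2, 256, 192) -> Output: (2, 112, 64)

Answer: (2, 112, 64)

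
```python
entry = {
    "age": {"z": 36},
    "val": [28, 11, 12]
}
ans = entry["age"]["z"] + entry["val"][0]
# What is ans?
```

Trace:
`entry = { ...` → entry = {'age': {'z': 36}, 'val': [28, 11, 12]}
`ans = entry["age"]["z"] + entry["val"][0]` → ans = 64
So ans = 64

Answer: 64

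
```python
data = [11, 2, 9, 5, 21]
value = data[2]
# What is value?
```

Trace:
`data = [11, 2, 9, 5, 21]` → data = [11, 2, 9, 5, 21]
`value = data[2]` → value = 9
So value = 9

Answer: 9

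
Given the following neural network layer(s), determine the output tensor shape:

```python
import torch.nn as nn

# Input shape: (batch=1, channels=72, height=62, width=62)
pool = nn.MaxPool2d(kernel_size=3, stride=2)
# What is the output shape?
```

Input: (1, 72, 62, 62) -> Output: (1, 72, 30, 30)

Answer: (1, 72, 30, 30)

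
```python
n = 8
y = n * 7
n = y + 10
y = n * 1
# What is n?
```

Trace:
`n = 8` → n = 8
`y = n * 7` → y = 56
`n = y + 10` → n = 66
`y = n * 1` → y = 66
So n = 66

Answer: 66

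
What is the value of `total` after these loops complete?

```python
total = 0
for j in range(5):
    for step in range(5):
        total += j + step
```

Sum of all j+step for j,step in 5x5
`total` takes the values: 0 → 1 → 3 → 6 → 10 → 11 → 13 → 16 → 20 → 25 → 27 → 30 → 34 → 39 → 45 → 48 → 52 → 57 → 63 → 70 → 74 → 79 → 85 → 92 → 100

Answer: 100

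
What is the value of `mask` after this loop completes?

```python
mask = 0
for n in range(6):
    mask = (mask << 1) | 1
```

Build 6 consecutive 1-bits: 0b111111
`mask` takes the values: 0 → 1 → 3 → 7 → 15 → 31 → 63

Answer: 63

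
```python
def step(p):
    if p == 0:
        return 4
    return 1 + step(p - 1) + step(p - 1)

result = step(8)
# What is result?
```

step(p) = 1 + 2·step(p-1), step(0)=4. Closed form: (4+1)·2^8 - 1 = 1279.

Answer: 1279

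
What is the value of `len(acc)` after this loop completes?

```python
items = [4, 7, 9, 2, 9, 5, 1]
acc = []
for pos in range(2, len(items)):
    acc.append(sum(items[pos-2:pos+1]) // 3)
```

Number of 3-element averages
`acc` takes the values: [] → [6] → [6, 6] → [6, 6, 6] → [6, 6, 6, 5] → [6, 6, 6, 5, 5]
So `len(acc)` = 5

Answer: 5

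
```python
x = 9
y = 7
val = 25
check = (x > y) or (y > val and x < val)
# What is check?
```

Trace:
`x = 9` → x = 9
`y = 7` → y = 7
`val = 25` → val = 25
`check = (x > y) or (y > val and x < val)` → check = True
So check = True

Answer: True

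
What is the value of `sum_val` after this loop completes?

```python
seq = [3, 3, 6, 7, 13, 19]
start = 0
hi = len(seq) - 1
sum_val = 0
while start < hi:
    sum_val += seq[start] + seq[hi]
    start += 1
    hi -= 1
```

Sum of pairs from ends
`sum_val` takes the values: 0 → 22 → 38 → 51

Answer: 51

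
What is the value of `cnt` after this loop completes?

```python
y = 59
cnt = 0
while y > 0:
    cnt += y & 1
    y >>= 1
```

Count set bits in 59 (binary: 0b111011)
`cnt` takes the values: 0 → 1 → 2 → 3 → 4 → 5

Answer: 5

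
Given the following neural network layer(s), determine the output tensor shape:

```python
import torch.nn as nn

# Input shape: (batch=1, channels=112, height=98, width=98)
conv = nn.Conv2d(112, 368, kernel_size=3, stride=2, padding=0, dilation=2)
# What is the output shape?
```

Input: (1, 112, 98, 98) -> Output: (1, 368, 47, 47)

Answer: (1, 368, 47, 47)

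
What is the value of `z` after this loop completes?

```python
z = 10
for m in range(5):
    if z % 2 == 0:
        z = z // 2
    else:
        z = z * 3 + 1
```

Collatz-style transformation from 10
`z` takes the values: 10 → 5 → 16 → 8 → 4 → 2

Answer: 2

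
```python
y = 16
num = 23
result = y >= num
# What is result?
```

Trace:
`y = 16` → y = 16
`num = 23` → num = 23
`result = y >= num` → result = False
So result = False

Answer: False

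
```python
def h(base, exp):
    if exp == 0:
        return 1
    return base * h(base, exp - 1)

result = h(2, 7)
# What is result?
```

h(2, 7) = 2 * 2 * 2 * 2 * 2 * 2 * 2 = 128

Answer: 128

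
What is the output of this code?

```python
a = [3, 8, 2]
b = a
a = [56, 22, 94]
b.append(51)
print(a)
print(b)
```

Key concept: rebinding vs mutation: a is rebound to a new list, b still points at the original.
Step by step:
`a = [3, 8, 2]` → a = [3, 8, 2]
`b = a` → b = [3, 8, 2] (same object as a)
`a = [56, 22, 94]` → a = [56, 22, 94]
`b.append(51)` → b = [3, 8, 2, 51]
`print(a)` → prints [56, 22, 94]
`print(b)` → prints [3, 8, 2, 51]

Answer:
[56, 22, 94]
[3, 8, 2, 51]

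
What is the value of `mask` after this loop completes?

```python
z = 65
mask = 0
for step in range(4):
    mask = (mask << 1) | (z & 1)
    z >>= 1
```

Reverse lowest 4 bits of 65
`mask` takes the values: 0 → 1 → 2 → 4 → 8

Answer: 8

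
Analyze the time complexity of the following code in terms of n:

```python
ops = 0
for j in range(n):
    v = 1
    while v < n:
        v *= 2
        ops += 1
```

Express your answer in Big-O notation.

Each loop level contributes: n × log n. Multiplying the contributions gives O(n log n).

Answer: O(n log n)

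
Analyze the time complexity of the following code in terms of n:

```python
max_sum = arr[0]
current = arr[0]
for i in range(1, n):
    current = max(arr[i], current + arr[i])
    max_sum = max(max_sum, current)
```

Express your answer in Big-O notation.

This is Kadane's algorithm for maximum subarray. Time complexity: O(n).

Answer: O(n)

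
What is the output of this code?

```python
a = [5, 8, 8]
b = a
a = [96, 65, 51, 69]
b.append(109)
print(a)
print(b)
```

Key concept: rebinding vs mutation: a is rebound to a new list, b still points at the original.
Step by step:
`a = [5, 8, 8]` → a = [5, 8, 8]
`b = a` → b = [5, 8, 8] (same object as a)
`a = [96, 65, 51, 69]` → a = [96, 65, 51, 69]
`b.append(109)` → b = [5, 8, 8, 109]
`print(a)` → prints [96, 65, 51, 69]
`print(b)` → prints [5, 8, 8, 109]

Answer:
[96, 65, 51, 69]
[5, 8, 8, 109]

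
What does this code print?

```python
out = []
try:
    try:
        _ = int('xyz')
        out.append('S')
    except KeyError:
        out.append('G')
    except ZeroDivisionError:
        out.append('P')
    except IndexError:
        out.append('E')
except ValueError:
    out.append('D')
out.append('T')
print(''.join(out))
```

Execution trace: 'D' (outer except ValueError) → 'T' (after the try/except). Output: DT

Answer: DT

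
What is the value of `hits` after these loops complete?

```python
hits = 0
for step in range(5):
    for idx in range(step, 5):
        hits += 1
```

Upper triangle: 5 + 4 + ... + 1
`hits` takes the values: 0 → 1 → 2 → 3 → 4 → 5 → 6 → 7 → 8 → 9 → 10 → 11 → 12 → 13 → 14 → 15

Answer: 15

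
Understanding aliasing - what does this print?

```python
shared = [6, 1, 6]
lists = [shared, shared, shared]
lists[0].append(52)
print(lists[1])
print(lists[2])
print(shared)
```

Key concept: list of same reference.
Step by step:
`shared = [6, 1, 6]` → shared = [6, 1, 6]
`lists = [shared, shared, shared]` → lists = [[6, 1, 6], [6, 1, 6], [6, 1, 6]]
`lists[0].append(52)` → shared = [6, 1, 6, 52]; lists = [[6, 1, 6, 52], [6, 1, 6, 52], [6, 1, 6, 52]]
`print(lists[1])` → prints [6, 1, 6, 52]
`print(lists[2])` → prints [6, 1, 6, 52]
`print(shared)` → prints [6, 1, 6, 52]

Answer:
[6, 1, 6, 52]
[6, 1, 6, 52]
[6, 1, 6, 52]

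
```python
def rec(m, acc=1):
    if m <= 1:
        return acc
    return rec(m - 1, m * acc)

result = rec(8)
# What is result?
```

Accumulator trace (n, acc): (8, 1) -> (7, 8) -> (6, 56) -> (5, 336) -> (4, 1680) -> (3, 6720) -> (2, 20160) -> (1, 40320) -> return 40320

Answer: 40320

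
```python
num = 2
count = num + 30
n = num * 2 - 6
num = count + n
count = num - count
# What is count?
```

Trace:
`num = 2` → num = 2
`count = num + 30` → count = 32
`n = num * 2 - 6` → n = -2
`num = count + n` → num = 30
`count = num - count` → count = -2
So count = -2

Answer: -2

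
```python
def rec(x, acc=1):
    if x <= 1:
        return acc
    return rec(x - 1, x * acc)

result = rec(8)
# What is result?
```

Accumulator trace (n, acc): (8, 1) -> (7, 8) -> (6, 56) -> (5, 336) -> (4, 1680) -> (3, 6720) -> (2, 20160) -> (1, 40320) -> return 40320

Answer: 40320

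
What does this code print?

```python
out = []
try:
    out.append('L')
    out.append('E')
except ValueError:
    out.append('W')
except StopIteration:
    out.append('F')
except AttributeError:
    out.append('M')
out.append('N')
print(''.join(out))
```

Execution trace: 'L' (try body) → 'E' (try body, no exception) → 'N' (after the try/except). Output: LEN

Answer: LEN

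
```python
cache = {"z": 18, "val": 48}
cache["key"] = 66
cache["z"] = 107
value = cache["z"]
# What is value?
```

Trace:
`cache = {"z": 18, "val": 48}` → cache = {'z': 18, 'val': 48}
`cache["key"] = 66` → cache = {'z': 18, 'val': 48, 'key': 66}
`cache["z"] = 107` → cache = {'z': 107, 'val': 48, 'key': 66}
`value = cache["z"]` → value = 107
So value = 107

Answer: 107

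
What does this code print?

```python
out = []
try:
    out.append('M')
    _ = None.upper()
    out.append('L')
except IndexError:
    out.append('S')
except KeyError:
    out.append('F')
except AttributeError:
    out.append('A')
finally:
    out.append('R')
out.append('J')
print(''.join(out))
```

Execution trace: 'M' (try body) → 'A' (except AttributeError) → 'R' (finally) → 'J' (after the try/except). Output: MARJ

Answer: MARJ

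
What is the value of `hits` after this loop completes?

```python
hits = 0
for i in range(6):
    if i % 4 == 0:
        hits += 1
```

Count numbers divisible by 4 in range(6)
`hits` takes the values: 0 → 1 → 2

Answer: 2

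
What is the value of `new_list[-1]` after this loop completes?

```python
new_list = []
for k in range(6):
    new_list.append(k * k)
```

Last element of squares 0 to 5
`new_list` takes the values: [] → [0] → [0, 1] → [0, 1, 4] → [0, 1, 4, 9] → [0, 1, 4, 9, 16] → [0, 1, 4, 9, 16, 25]
So `new_list[-1]` = 25

Answer: 25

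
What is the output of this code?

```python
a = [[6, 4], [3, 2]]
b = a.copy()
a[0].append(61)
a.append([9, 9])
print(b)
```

Key concept: shallow copy with nested lists.
Step by step:
`a = [[6, 4], [3, 2]]` → a = [[6, 4], [3, 2]]
`b = a.copy()` → b = [[6, 4], [3, 2]]
`a[0].append(61)` → a = [[6, 4, 61], [3, 2]]; b = [[6, 4, 61], [3, 2]]
`a.append([9, 9])` → a = [[6, 4, 61], [3, 2], [9, 9]]
`print(b)` → prints [[6, 4, 61], [3, 2]]

Answer: [[6, 4, 61], [3, 2]]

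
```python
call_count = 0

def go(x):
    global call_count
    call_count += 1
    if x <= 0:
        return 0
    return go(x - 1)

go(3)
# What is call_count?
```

Linear recursion stepping by 1: 4 calls from x=3 down to ≤0.

Answer: 4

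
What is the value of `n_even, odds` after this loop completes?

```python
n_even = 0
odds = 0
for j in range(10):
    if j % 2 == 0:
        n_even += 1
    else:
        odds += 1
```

Count evens and odds in range(10)
`n_even, odds` takes the values: (0, 0) → (1, 0) → (1, 1) → (2, 1) → (2, 2) → (3, 2) → (3, 3) → (4, 3) → (4, 4) → (5, 4) → (5, 5)

Answer: 5, 5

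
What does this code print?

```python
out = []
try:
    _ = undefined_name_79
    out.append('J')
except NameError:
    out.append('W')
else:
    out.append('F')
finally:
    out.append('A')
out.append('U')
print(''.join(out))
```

Execution trace: 'W' (except NameError) → 'A' (finally) → 'U' (after the try/except). Output: WAU

Answer: WAU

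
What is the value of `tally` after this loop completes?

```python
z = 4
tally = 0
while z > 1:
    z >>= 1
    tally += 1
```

Count right shifts until 1
`tally` takes the values: 0 → 1 → 2

Answer: 2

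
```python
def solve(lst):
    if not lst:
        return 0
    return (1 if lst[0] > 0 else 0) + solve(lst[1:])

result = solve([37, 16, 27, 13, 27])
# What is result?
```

Count of positive elements in [37, 16, 27, 13, 27] = 5

Answer: 5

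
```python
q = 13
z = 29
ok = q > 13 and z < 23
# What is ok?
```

Trace:
`q = 13` → q = 13
`z = 29` → z = 29
`ok = q > 13 and z < 23` → ok = False
So ok = False

Answer: False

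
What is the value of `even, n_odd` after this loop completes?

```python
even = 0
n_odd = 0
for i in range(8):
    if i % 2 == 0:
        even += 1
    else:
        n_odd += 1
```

Count evens and odds in range(8)
`even, n_odd` takes the values: (0, 0) → (1, 0) → (1, 1) → (2, 1) → (2, 2) → (3, 2) → (3, 3) → (4, 3) → (4, 4)

Answer: 4, 4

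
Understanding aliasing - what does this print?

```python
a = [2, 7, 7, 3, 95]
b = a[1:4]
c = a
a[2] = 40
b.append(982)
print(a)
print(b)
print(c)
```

Key concept: slice vs alias.
Step by step:
`a = [2, 7, 7, 3, 95]` → a = [2, 7, 7, 3, 95]
`b = a[1:4]` → b = [7, 7, 3]
`c = a` → c = [2, 7, 7, 3, 95] (same object as a)
`a[2] = 40` → a = [2, 7, 40, 3, 95] (same object as c); c = [2, 7, 40, 3, 95] (same object as a)
`b.append(982)` → b = [7, 7, 3, 982]
`print(a)` → prints [2, 7, 40, 3, 95]
`print(b)` → prints [7, 7, 3, 982]
`print(c)` → prints [2, 7, 40, 3, 95]

Answer:
[2, 7, 40, 3, 95]
[7, 7, 3, 982]
[2, 7, 40, 3, 95]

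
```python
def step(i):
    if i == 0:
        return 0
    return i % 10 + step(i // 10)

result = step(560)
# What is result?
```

Sum of digits of 560: 0 + 6 + 5 = 11

Answer: 11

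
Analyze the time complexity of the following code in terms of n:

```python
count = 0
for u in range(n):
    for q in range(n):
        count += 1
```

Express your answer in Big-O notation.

Each loop level contributes: n × n. Multiplying the contributions gives O(n^2).

Answer: O(n^2)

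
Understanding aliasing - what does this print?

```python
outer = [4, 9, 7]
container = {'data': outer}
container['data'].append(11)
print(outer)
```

Key concept: dict holds reference to list.
Step by step:
`outer = [4, 9, 7]` → outer = [4, 9, 7]
`container = {'data': outer}` → container = {'data': [4, 9, 7]}
`container['data'].append(11)` → outer = [4, 9, 7, 11]; container = {'data': [4, 9, 7, 11]}
`print(outer)` → prints [4, 9, 7, 11]

Answer: [4, 9, 7, 11]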